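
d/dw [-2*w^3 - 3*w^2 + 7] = 6*w*(-w - 1)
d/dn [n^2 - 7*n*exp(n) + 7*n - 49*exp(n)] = -7*n*exp(n) + 2*n - 56*exp(n) + 7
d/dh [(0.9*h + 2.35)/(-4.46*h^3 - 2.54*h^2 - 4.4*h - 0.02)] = (8.028*h^3 + 33.729*h^2 + 11.938*h + 10.322)/(19.8916*h^6 + 22.6568*h^5 + 45.6996*h^4 + 22.5304*h^3 + 19.4616*h^2 + 0.176*h + 0.0004)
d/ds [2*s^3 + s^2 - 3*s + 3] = 6*s^2 + 2*s - 3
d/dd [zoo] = 0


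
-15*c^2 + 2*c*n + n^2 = (-3*c + n)*(5*c + n)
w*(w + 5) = w^2 + 5*w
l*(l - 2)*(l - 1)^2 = l^4 - 4*l^3 + 5*l^2 - 2*l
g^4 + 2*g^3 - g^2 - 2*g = g*(g - 1)*(g + 1)*(g + 2)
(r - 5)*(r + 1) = r^2 - 4*r - 5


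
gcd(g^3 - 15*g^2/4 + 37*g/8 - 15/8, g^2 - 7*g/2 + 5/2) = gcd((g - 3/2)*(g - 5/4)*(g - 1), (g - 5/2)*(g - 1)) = g - 1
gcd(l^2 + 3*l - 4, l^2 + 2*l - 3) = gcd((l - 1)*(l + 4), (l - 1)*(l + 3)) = l - 1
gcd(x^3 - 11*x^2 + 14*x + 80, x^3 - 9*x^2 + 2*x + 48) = x^2 - 6*x - 16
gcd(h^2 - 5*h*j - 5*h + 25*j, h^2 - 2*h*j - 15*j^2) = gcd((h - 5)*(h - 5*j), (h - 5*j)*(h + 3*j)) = h - 5*j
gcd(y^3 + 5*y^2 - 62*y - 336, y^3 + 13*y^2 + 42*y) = y^2 + 13*y + 42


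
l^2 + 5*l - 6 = (l - 1)*(l + 6)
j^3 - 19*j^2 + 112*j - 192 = (j - 8)^2*(j - 3)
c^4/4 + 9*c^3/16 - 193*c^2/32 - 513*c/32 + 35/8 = (c/4 + 1)*(c - 5)*(c - 1/4)*(c + 7/2)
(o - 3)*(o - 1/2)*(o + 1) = o^3 - 5*o^2/2 - 2*o + 3/2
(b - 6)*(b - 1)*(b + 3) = b^3 - 4*b^2 - 15*b + 18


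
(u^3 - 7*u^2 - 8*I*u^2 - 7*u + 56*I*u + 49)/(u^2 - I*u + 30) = (u^3 + u^2*(-7 - 8*I) + u*(-7 + 56*I) + 49)/(u^2 - I*u + 30)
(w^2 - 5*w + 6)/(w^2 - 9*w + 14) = (w - 3)/(w - 7)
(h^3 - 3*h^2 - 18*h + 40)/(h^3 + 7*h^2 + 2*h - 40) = (h - 5)/(h + 5)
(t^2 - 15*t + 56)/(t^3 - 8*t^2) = (t - 7)/t^2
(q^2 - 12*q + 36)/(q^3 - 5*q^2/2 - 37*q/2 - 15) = 2*(q - 6)/(2*q^2 + 7*q + 5)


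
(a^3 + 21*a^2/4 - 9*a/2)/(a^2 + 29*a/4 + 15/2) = a*(4*a - 3)/(4*a + 5)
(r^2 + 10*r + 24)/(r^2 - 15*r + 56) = (r^2 + 10*r + 24)/(r^2 - 15*r + 56)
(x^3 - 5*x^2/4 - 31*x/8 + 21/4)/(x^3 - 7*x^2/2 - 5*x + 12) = (x - 7/4)/(x - 4)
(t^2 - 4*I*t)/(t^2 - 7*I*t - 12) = t/(t - 3*I)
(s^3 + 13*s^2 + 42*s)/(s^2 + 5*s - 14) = s*(s + 6)/(s - 2)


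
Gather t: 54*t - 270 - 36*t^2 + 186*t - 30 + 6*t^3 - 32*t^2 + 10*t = 6*t^3 - 68*t^2 + 250*t - 300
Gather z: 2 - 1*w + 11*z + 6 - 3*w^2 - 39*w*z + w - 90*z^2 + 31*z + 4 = -3*w^2 - 90*z^2 + z*(42 - 39*w) + 12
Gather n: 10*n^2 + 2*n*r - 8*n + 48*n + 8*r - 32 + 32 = 10*n^2 + n*(2*r + 40) + 8*r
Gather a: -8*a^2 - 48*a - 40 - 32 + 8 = -8*a^2 - 48*a - 64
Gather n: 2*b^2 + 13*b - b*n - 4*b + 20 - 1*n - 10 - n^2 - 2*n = 2*b^2 + 9*b - n^2 + n*(-b - 3) + 10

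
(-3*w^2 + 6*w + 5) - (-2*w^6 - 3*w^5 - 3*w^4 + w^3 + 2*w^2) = 2*w^6 + 3*w^5 + 3*w^4 - w^3 - 5*w^2 + 6*w + 5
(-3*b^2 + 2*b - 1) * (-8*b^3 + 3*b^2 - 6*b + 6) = 24*b^5 - 25*b^4 + 32*b^3 - 33*b^2 + 18*b - 6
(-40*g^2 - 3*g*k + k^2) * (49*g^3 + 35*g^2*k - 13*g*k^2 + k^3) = -1960*g^5 - 1547*g^4*k + 464*g^3*k^2 + 34*g^2*k^3 - 16*g*k^4 + k^5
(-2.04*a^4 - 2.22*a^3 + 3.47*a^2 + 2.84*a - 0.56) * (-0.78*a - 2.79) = 1.5912*a^5 + 7.4232*a^4 + 3.4872*a^3 - 11.8965*a^2 - 7.4868*a + 1.5624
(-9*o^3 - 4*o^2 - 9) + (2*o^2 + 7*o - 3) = -9*o^3 - 2*o^2 + 7*o - 12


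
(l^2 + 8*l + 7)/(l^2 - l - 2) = (l + 7)/(l - 2)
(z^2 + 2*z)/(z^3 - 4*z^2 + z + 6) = z*(z + 2)/(z^3 - 4*z^2 + z + 6)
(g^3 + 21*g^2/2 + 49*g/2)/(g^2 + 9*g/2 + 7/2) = g*(g + 7)/(g + 1)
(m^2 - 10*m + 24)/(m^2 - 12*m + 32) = (m - 6)/(m - 8)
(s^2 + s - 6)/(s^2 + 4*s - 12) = (s + 3)/(s + 6)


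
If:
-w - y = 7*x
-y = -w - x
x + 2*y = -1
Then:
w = -4/5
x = 1/5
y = -3/5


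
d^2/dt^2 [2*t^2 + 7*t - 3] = 4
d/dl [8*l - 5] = 8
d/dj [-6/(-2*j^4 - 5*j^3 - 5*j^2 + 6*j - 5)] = 6*(-8*j^3 - 15*j^2 - 10*j + 6)/(2*j^4 + 5*j^3 + 5*j^2 - 6*j + 5)^2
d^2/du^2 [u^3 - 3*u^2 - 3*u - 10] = 6*u - 6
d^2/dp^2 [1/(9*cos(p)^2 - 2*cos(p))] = (-162*(1 - cos(2*p))^2 - 135*cos(p) - 166*cos(2*p) + 27*cos(3*p) + 498)/(2*(9*cos(p) - 2)^3*cos(p)^3)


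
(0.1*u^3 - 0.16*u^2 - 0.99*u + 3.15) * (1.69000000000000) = 0.169*u^3 - 0.2704*u^2 - 1.6731*u + 5.3235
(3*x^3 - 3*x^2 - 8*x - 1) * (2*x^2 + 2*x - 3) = 6*x^5 - 31*x^3 - 9*x^2 + 22*x + 3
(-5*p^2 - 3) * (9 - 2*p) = 10*p^3 - 45*p^2 + 6*p - 27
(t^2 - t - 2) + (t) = t^2 - 2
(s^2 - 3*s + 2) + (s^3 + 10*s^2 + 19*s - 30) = s^3 + 11*s^2 + 16*s - 28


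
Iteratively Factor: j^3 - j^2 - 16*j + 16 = (j - 4)*(j^2 + 3*j - 4) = (j - 4)*(j + 4)*(j - 1)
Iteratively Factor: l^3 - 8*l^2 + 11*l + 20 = (l + 1)*(l^2 - 9*l + 20) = (l - 5)*(l + 1)*(l - 4)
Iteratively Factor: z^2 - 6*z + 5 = (z - 5)*(z - 1)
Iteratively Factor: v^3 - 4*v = (v + 2)*(v^2 - 2*v) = (v - 2)*(v + 2)*(v)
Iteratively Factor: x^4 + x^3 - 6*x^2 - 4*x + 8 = (x + 2)*(x^3 - x^2 - 4*x + 4) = (x + 2)^2*(x^2 - 3*x + 2) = (x - 2)*(x + 2)^2*(x - 1)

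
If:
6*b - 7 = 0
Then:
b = 7/6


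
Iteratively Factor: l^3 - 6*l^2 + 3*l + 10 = (l - 2)*(l^2 - 4*l - 5) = (l - 2)*(l + 1)*(l - 5)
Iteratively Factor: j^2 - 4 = (j - 2)*(j + 2)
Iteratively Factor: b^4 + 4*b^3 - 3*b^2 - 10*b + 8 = (b - 1)*(b^3 + 5*b^2 + 2*b - 8) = (b - 1)*(b + 4)*(b^2 + b - 2) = (b - 1)^2*(b + 4)*(b + 2)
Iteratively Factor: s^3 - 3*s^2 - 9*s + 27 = (s + 3)*(s^2 - 6*s + 9) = (s - 3)*(s + 3)*(s - 3)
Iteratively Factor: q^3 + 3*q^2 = (q)*(q^2 + 3*q) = q*(q + 3)*(q)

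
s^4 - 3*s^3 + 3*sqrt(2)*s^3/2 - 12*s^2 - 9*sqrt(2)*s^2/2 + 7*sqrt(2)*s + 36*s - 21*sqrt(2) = (s - 3)*(s - sqrt(2))^2*(s + 7*sqrt(2)/2)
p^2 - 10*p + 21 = (p - 7)*(p - 3)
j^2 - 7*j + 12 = (j - 4)*(j - 3)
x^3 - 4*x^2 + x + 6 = (x - 3)*(x - 2)*(x + 1)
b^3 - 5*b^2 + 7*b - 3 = (b - 3)*(b - 1)^2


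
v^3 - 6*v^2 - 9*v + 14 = (v - 7)*(v - 1)*(v + 2)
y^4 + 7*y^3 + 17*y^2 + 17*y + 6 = (y + 1)^2*(y + 2)*(y + 3)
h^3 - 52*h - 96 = (h - 8)*(h + 2)*(h + 6)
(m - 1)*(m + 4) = m^2 + 3*m - 4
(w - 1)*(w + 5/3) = w^2 + 2*w/3 - 5/3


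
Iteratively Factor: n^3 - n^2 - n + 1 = (n - 1)*(n^2 - 1) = (n - 1)^2*(n + 1)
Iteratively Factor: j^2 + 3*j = (j + 3)*(j)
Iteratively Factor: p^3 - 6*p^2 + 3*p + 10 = (p + 1)*(p^2 - 7*p + 10) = (p - 5)*(p + 1)*(p - 2)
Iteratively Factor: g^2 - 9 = (g + 3)*(g - 3)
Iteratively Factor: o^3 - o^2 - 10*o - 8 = (o + 2)*(o^2 - 3*o - 4) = (o + 1)*(o + 2)*(o - 4)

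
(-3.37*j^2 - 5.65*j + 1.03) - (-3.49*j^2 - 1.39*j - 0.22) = 0.12*j^2 - 4.26*j + 1.25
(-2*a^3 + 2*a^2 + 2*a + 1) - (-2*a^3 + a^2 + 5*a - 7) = a^2 - 3*a + 8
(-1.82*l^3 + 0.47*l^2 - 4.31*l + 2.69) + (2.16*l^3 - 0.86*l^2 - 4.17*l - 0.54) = 0.34*l^3 - 0.39*l^2 - 8.48*l + 2.15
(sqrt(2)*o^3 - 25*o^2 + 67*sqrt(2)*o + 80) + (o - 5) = sqrt(2)*o^3 - 25*o^2 + o + 67*sqrt(2)*o + 75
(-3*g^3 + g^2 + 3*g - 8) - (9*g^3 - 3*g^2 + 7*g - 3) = -12*g^3 + 4*g^2 - 4*g - 5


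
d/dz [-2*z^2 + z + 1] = 1 - 4*z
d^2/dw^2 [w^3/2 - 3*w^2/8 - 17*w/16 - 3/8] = 3*w - 3/4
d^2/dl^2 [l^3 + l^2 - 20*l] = 6*l + 2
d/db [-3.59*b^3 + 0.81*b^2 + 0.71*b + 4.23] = -10.77*b^2 + 1.62*b + 0.71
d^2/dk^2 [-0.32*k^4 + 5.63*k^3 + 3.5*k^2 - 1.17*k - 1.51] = -3.84*k^2 + 33.78*k + 7.0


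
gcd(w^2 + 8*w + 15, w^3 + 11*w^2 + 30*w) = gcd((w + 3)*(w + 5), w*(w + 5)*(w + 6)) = w + 5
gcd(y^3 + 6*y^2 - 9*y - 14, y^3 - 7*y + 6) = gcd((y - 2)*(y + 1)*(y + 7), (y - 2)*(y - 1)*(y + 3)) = y - 2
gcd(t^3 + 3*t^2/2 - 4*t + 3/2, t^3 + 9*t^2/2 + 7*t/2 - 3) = t^2 + 5*t/2 - 3/2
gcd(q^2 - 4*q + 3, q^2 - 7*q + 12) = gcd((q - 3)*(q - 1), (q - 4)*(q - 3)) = q - 3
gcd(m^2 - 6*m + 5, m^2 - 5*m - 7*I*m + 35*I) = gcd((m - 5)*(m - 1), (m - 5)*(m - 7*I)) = m - 5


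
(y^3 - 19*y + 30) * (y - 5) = y^4 - 5*y^3 - 19*y^2 + 125*y - 150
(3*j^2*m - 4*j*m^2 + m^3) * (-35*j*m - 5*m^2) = -105*j^3*m^2 + 125*j^2*m^3 - 15*j*m^4 - 5*m^5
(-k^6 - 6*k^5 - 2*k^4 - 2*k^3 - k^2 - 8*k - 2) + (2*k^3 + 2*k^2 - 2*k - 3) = -k^6 - 6*k^5 - 2*k^4 + k^2 - 10*k - 5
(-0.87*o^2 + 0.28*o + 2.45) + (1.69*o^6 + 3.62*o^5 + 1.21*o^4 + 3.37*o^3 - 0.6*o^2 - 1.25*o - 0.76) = 1.69*o^6 + 3.62*o^5 + 1.21*o^4 + 3.37*o^3 - 1.47*o^2 - 0.97*o + 1.69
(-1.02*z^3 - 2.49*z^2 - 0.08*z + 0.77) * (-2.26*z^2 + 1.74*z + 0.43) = 2.3052*z^5 + 3.8526*z^4 - 4.5904*z^3 - 2.9501*z^2 + 1.3054*z + 0.3311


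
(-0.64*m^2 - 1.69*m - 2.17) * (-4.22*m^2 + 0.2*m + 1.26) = 2.7008*m^4 + 7.0038*m^3 + 8.013*m^2 - 2.5634*m - 2.7342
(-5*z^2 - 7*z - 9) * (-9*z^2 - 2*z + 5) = 45*z^4 + 73*z^3 + 70*z^2 - 17*z - 45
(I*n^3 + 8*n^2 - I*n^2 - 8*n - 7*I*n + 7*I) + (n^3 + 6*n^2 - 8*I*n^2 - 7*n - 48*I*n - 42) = n^3 + I*n^3 + 14*n^2 - 9*I*n^2 - 15*n - 55*I*n - 42 + 7*I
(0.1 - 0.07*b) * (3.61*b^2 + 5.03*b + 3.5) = -0.2527*b^3 + 0.00889999999999996*b^2 + 0.258*b + 0.35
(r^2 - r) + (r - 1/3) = r^2 - 1/3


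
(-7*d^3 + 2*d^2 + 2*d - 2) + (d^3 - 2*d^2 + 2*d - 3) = -6*d^3 + 4*d - 5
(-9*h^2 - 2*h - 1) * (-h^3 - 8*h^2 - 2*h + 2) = 9*h^5 + 74*h^4 + 35*h^3 - 6*h^2 - 2*h - 2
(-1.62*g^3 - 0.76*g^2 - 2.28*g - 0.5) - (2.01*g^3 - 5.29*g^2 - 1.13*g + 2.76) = -3.63*g^3 + 4.53*g^2 - 1.15*g - 3.26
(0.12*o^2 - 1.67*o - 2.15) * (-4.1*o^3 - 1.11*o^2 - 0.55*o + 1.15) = -0.492*o^5 + 6.7138*o^4 + 10.6027*o^3 + 3.443*o^2 - 0.738*o - 2.4725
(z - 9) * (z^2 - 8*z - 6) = z^3 - 17*z^2 + 66*z + 54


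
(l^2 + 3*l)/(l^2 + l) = (l + 3)/(l + 1)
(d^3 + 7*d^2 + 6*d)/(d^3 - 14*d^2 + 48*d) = (d^2 + 7*d + 6)/(d^2 - 14*d + 48)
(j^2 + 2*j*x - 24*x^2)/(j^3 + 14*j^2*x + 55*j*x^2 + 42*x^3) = (j - 4*x)/(j^2 + 8*j*x + 7*x^2)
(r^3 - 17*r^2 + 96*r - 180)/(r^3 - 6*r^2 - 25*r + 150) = (r - 6)/(r + 5)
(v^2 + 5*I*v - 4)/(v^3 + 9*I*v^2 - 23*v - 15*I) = (v + 4*I)/(v^2 + 8*I*v - 15)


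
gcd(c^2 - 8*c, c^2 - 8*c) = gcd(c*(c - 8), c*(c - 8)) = c^2 - 8*c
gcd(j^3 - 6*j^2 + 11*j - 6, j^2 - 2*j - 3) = j - 3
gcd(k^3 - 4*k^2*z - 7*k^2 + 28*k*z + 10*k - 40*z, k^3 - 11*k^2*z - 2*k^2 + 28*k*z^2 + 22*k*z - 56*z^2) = -k^2 + 4*k*z + 2*k - 8*z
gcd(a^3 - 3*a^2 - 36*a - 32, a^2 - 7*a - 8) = a^2 - 7*a - 8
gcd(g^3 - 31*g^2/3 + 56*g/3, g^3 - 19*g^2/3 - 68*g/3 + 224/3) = g^2 - 31*g/3 + 56/3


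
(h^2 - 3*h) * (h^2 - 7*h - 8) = h^4 - 10*h^3 + 13*h^2 + 24*h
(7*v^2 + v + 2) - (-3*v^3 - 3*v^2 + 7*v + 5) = 3*v^3 + 10*v^2 - 6*v - 3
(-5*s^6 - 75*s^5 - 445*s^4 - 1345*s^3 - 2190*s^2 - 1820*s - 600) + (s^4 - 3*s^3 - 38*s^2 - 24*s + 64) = -5*s^6 - 75*s^5 - 444*s^4 - 1348*s^3 - 2228*s^2 - 1844*s - 536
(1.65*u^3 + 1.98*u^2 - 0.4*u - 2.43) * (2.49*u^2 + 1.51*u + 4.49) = 4.1085*u^5 + 7.4217*u^4 + 9.4023*u^3 + 2.2355*u^2 - 5.4653*u - 10.9107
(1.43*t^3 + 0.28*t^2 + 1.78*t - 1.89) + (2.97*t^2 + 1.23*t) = 1.43*t^3 + 3.25*t^2 + 3.01*t - 1.89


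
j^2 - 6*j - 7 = (j - 7)*(j + 1)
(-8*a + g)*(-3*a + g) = 24*a^2 - 11*a*g + g^2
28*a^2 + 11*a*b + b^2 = (4*a + b)*(7*a + b)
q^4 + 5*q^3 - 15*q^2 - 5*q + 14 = (q - 2)*(q - 1)*(q + 1)*(q + 7)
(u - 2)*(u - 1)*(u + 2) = u^3 - u^2 - 4*u + 4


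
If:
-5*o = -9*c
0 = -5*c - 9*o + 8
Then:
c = 20/53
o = 36/53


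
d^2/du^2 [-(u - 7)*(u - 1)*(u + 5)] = 6 - 6*u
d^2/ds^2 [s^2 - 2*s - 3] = 2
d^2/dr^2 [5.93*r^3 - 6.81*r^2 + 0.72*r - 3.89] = 35.58*r - 13.62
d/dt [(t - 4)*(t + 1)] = 2*t - 3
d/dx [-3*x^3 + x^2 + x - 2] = -9*x^2 + 2*x + 1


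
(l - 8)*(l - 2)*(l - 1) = l^3 - 11*l^2 + 26*l - 16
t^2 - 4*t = t*(t - 4)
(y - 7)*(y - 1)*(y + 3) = y^3 - 5*y^2 - 17*y + 21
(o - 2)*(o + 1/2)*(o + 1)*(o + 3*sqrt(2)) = o^4 - o^3/2 + 3*sqrt(2)*o^3 - 5*o^2/2 - 3*sqrt(2)*o^2/2 - 15*sqrt(2)*o/2 - o - 3*sqrt(2)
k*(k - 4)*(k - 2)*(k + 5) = k^4 - k^3 - 22*k^2 + 40*k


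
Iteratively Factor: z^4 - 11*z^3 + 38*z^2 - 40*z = (z)*(z^3 - 11*z^2 + 38*z - 40) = z*(z - 4)*(z^2 - 7*z + 10) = z*(z - 4)*(z - 2)*(z - 5)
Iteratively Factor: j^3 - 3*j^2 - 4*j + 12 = (j - 3)*(j^2 - 4) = (j - 3)*(j - 2)*(j + 2)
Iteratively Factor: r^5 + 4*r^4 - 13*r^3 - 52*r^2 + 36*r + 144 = (r + 3)*(r^4 + r^3 - 16*r^2 - 4*r + 48) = (r - 3)*(r + 3)*(r^3 + 4*r^2 - 4*r - 16) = (r - 3)*(r + 2)*(r + 3)*(r^2 + 2*r - 8) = (r - 3)*(r - 2)*(r + 2)*(r + 3)*(r + 4)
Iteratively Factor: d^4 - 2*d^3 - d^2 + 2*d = (d)*(d^3 - 2*d^2 - d + 2) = d*(d - 2)*(d^2 - 1) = d*(d - 2)*(d + 1)*(d - 1)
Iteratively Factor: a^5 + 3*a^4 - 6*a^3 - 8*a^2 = (a + 4)*(a^4 - a^3 - 2*a^2) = (a + 1)*(a + 4)*(a^3 - 2*a^2) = a*(a + 1)*(a + 4)*(a^2 - 2*a) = a^2*(a + 1)*(a + 4)*(a - 2)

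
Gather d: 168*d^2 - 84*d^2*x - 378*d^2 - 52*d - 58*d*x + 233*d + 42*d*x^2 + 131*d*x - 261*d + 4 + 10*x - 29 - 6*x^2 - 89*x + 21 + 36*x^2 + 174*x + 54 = d^2*(-84*x - 210) + d*(42*x^2 + 73*x - 80) + 30*x^2 + 95*x + 50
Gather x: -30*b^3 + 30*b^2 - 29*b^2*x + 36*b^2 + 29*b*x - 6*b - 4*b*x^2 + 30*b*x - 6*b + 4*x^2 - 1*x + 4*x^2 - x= -30*b^3 + 66*b^2 - 12*b + x^2*(8 - 4*b) + x*(-29*b^2 + 59*b - 2)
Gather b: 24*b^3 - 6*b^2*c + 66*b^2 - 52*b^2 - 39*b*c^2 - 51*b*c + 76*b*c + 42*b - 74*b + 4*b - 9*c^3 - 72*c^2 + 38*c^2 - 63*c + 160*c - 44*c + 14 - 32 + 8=24*b^3 + b^2*(14 - 6*c) + b*(-39*c^2 + 25*c - 28) - 9*c^3 - 34*c^2 + 53*c - 10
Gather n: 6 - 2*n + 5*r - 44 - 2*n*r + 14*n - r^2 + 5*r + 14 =n*(12 - 2*r) - r^2 + 10*r - 24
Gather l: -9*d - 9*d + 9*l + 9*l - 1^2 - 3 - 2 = -18*d + 18*l - 6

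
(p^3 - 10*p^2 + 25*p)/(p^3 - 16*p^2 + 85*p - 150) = p/(p - 6)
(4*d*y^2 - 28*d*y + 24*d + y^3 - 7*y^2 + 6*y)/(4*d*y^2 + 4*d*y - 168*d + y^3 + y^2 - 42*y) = (y - 1)/(y + 7)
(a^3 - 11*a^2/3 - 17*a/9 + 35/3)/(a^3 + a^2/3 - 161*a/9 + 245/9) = (3*a^2 - 4*a - 15)/(3*a^2 + 8*a - 35)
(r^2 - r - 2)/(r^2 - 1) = (r - 2)/(r - 1)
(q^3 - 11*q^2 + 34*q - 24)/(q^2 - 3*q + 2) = (q^2 - 10*q + 24)/(q - 2)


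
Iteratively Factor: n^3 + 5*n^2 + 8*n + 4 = (n + 2)*(n^2 + 3*n + 2) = (n + 1)*(n + 2)*(n + 2)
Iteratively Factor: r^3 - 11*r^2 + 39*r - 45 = (r - 5)*(r^2 - 6*r + 9) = (r - 5)*(r - 3)*(r - 3)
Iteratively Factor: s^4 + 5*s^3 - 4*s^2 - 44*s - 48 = (s + 4)*(s^3 + s^2 - 8*s - 12) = (s + 2)*(s + 4)*(s^2 - s - 6) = (s - 3)*(s + 2)*(s + 4)*(s + 2)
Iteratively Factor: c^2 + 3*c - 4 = (c + 4)*(c - 1)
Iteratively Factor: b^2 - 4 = (b - 2)*(b + 2)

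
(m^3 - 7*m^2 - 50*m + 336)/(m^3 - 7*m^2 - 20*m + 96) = (m^2 + m - 42)/(m^2 + m - 12)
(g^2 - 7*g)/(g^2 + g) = (g - 7)/(g + 1)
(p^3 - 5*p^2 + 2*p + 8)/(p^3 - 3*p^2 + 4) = (p - 4)/(p - 2)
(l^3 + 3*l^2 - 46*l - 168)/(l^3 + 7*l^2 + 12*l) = (l^2 - l - 42)/(l*(l + 3))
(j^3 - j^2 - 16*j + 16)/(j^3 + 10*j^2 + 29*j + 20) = (j^2 - 5*j + 4)/(j^2 + 6*j + 5)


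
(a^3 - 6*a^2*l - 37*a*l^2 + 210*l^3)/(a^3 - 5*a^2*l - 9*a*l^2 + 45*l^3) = (a^2 - a*l - 42*l^2)/(a^2 - 9*l^2)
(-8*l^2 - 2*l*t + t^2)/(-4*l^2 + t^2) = (-4*l + t)/(-2*l + t)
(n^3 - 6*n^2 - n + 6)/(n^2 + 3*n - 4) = (n^2 - 5*n - 6)/(n + 4)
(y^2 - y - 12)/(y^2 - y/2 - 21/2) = 2*(y - 4)/(2*y - 7)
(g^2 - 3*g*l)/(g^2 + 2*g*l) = (g - 3*l)/(g + 2*l)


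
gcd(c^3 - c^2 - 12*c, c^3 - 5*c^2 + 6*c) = c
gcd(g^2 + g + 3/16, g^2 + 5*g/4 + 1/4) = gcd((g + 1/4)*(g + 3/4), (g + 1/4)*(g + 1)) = g + 1/4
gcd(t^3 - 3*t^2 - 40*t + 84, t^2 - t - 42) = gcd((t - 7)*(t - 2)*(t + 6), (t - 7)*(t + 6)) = t^2 - t - 42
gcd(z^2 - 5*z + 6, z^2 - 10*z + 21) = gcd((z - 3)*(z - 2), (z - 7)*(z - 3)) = z - 3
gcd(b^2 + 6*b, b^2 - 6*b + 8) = 1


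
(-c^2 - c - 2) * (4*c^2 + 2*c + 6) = -4*c^4 - 6*c^3 - 16*c^2 - 10*c - 12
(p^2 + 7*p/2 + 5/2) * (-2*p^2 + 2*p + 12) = -2*p^4 - 5*p^3 + 14*p^2 + 47*p + 30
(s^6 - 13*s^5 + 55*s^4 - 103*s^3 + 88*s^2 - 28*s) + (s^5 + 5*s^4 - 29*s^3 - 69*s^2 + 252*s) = s^6 - 12*s^5 + 60*s^4 - 132*s^3 + 19*s^2 + 224*s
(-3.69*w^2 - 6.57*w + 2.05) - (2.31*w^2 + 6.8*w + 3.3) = -6.0*w^2 - 13.37*w - 1.25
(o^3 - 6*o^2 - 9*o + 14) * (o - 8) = o^4 - 14*o^3 + 39*o^2 + 86*o - 112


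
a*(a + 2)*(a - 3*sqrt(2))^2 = a^4 - 6*sqrt(2)*a^3 + 2*a^3 - 12*sqrt(2)*a^2 + 18*a^2 + 36*a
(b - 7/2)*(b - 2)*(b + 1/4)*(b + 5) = b^4 - b^3/4 - 165*b^2/8 + 239*b/8 + 35/4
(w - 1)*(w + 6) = w^2 + 5*w - 6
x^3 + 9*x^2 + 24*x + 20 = (x + 2)^2*(x + 5)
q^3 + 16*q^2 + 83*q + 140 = (q + 4)*(q + 5)*(q + 7)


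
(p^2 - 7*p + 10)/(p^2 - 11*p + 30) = (p - 2)/(p - 6)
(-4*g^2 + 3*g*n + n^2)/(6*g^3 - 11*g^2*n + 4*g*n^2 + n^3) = (-4*g - n)/(6*g^2 - 5*g*n - n^2)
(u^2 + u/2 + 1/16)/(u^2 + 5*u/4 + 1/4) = (u + 1/4)/(u + 1)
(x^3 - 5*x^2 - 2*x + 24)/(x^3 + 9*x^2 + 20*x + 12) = (x^2 - 7*x + 12)/(x^2 + 7*x + 6)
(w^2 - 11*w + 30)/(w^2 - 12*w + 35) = (w - 6)/(w - 7)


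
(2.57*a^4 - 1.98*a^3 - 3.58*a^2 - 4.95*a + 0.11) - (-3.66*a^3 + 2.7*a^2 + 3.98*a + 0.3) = 2.57*a^4 + 1.68*a^3 - 6.28*a^2 - 8.93*a - 0.19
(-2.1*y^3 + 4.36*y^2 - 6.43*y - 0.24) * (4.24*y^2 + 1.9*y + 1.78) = -8.904*y^5 + 14.4964*y^4 - 22.7172*y^3 - 5.4738*y^2 - 11.9014*y - 0.4272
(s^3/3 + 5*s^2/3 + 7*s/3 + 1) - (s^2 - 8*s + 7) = s^3/3 + 2*s^2/3 + 31*s/3 - 6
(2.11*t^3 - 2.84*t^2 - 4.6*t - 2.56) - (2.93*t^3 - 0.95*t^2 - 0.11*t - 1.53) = -0.82*t^3 - 1.89*t^2 - 4.49*t - 1.03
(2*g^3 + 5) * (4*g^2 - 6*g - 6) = 8*g^5 - 12*g^4 - 12*g^3 + 20*g^2 - 30*g - 30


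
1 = 1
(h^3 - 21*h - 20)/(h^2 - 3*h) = (h^3 - 21*h - 20)/(h*(h - 3))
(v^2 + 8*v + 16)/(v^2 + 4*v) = (v + 4)/v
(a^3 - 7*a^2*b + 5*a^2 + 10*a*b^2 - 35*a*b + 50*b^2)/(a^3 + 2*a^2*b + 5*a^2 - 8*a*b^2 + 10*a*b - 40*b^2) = (a - 5*b)/(a + 4*b)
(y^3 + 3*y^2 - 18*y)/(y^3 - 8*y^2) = (y^2 + 3*y - 18)/(y*(y - 8))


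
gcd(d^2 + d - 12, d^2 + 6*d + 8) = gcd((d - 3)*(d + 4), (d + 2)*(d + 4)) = d + 4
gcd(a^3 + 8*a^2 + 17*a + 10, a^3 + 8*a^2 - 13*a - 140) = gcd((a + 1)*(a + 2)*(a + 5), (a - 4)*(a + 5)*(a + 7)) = a + 5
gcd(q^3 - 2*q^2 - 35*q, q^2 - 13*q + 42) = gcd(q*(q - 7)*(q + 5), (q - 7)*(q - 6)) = q - 7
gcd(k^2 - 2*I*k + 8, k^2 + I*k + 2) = k + 2*I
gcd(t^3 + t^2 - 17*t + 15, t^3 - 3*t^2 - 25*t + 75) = t^2 + 2*t - 15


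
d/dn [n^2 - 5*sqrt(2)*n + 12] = 2*n - 5*sqrt(2)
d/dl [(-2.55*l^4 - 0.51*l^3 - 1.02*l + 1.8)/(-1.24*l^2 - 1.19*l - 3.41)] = (6.324*l^5 + 9.7359*l^4 + 35.9958*l^3 + 3.9525*l^2 + 4.464*l + 5.6202)/(1.5376*l^4 + 2.9512*l^3 + 9.8729*l^2 + 8.1158*l + 11.6281)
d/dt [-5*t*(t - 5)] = 25 - 10*t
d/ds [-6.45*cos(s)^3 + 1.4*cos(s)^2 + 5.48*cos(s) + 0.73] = (19.35*cos(s)^2 - 2.8*cos(s) - 5.48)*sin(s)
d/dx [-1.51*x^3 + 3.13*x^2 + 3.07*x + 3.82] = -4.53*x^2 + 6.26*x + 3.07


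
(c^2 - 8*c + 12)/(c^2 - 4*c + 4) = (c - 6)/(c - 2)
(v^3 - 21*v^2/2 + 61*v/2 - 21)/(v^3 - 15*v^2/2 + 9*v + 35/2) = (v^2 - 7*v + 6)/(v^2 - 4*v - 5)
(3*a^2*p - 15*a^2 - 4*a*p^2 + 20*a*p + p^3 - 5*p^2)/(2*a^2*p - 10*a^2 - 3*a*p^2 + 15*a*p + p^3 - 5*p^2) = (-3*a + p)/(-2*a + p)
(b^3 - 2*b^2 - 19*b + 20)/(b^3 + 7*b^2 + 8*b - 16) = (b - 5)/(b + 4)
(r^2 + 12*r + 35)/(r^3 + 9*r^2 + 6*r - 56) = (r + 5)/(r^2 + 2*r - 8)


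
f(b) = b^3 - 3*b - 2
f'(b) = 3*b^2 - 3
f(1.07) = -3.98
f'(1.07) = 0.43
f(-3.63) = -38.94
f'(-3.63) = 36.53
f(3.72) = 38.32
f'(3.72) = 38.52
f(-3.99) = -53.55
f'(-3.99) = 44.76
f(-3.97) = -52.66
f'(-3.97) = 44.28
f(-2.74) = -14.35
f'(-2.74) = 19.52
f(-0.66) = -0.31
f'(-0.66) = -1.69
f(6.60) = 265.70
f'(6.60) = 127.68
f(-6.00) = -200.00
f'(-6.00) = 105.00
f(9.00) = 700.00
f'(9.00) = 240.00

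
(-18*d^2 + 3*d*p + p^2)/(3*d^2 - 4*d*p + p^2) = (6*d + p)/(-d + p)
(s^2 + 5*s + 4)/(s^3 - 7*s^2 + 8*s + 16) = (s + 4)/(s^2 - 8*s + 16)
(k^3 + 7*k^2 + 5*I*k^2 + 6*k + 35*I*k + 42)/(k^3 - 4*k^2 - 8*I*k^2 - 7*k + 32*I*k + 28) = (k^2 + k*(7 + 6*I) + 42*I)/(k^2 - k*(4 + 7*I) + 28*I)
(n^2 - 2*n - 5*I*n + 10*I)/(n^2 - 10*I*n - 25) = (n - 2)/(n - 5*I)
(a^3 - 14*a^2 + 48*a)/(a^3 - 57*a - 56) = a*(a - 6)/(a^2 + 8*a + 7)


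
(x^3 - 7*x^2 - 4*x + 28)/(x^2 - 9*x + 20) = (x^3 - 7*x^2 - 4*x + 28)/(x^2 - 9*x + 20)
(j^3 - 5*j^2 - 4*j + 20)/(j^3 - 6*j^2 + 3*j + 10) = (j + 2)/(j + 1)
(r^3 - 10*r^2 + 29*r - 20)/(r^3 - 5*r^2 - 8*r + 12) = (r^2 - 9*r + 20)/(r^2 - 4*r - 12)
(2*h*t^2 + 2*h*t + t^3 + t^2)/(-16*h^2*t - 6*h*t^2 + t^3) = (t + 1)/(-8*h + t)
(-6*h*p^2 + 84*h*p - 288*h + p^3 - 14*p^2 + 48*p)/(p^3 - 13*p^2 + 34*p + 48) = (-6*h + p)/(p + 1)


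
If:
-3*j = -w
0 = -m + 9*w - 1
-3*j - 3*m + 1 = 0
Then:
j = 1/21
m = 2/7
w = 1/7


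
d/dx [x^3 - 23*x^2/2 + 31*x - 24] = 3*x^2 - 23*x + 31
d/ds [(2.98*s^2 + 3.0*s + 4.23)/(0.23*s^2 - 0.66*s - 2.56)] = (-2.6568*s^2 - 17.2034*s - 4.8882)/(0.0529*s^4 - 0.3036*s^3 - 0.742*s^2 + 3.3792*s + 6.5536)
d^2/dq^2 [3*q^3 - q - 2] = 18*q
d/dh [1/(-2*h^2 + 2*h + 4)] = (h - 1/2)/(-h^2 + h + 2)^2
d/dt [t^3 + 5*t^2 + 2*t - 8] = 3*t^2 + 10*t + 2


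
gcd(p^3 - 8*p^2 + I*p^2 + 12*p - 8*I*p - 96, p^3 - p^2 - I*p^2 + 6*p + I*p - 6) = p - 3*I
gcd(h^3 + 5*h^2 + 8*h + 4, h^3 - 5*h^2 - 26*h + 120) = 1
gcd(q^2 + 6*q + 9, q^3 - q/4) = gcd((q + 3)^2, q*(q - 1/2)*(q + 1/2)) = 1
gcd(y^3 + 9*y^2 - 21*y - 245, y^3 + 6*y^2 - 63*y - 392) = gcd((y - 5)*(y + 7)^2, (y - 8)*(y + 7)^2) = y^2 + 14*y + 49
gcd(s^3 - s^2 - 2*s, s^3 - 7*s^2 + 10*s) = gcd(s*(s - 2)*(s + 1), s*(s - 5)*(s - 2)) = s^2 - 2*s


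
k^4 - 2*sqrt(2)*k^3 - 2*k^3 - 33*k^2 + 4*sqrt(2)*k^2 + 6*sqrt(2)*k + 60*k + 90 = (k - 3)*(k + 1)*(k - 5*sqrt(2))*(k + 3*sqrt(2))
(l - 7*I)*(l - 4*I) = l^2 - 11*I*l - 28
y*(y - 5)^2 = y^3 - 10*y^2 + 25*y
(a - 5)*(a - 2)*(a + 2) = a^3 - 5*a^2 - 4*a + 20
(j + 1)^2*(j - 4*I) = j^3 + 2*j^2 - 4*I*j^2 + j - 8*I*j - 4*I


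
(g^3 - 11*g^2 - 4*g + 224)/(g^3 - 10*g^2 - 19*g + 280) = (g + 4)/(g + 5)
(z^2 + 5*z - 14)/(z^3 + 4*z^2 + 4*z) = (z^2 + 5*z - 14)/(z*(z^2 + 4*z + 4))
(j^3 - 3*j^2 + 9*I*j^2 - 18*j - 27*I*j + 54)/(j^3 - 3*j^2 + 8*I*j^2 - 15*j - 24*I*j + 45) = (j + 6*I)/(j + 5*I)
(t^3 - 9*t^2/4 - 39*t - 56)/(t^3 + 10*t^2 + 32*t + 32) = (t^2 - 25*t/4 - 14)/(t^2 + 6*t + 8)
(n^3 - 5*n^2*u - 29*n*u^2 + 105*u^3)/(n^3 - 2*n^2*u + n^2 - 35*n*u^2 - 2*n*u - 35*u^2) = (n - 3*u)/(n + 1)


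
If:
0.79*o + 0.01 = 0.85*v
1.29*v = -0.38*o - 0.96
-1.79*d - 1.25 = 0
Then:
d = -0.70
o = -0.62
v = -0.56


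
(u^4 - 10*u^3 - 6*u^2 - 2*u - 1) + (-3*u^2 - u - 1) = u^4 - 10*u^3 - 9*u^2 - 3*u - 2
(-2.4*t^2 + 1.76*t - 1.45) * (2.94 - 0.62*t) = 1.488*t^3 - 8.1472*t^2 + 6.0734*t - 4.263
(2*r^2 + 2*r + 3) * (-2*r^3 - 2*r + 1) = -4*r^5 - 4*r^4 - 10*r^3 - 2*r^2 - 4*r + 3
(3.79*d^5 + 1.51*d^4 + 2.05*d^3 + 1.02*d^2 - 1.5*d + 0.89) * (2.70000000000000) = 10.233*d^5 + 4.077*d^4 + 5.535*d^3 + 2.754*d^2 - 4.05*d + 2.403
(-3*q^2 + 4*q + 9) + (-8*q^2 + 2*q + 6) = -11*q^2 + 6*q + 15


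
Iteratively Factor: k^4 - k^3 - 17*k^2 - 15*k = (k - 5)*(k^3 + 4*k^2 + 3*k) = (k - 5)*(k + 1)*(k^2 + 3*k) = k*(k - 5)*(k + 1)*(k + 3)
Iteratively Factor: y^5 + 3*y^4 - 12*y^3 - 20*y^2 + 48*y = (y - 2)*(y^4 + 5*y^3 - 2*y^2 - 24*y) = (y - 2)*(y + 4)*(y^3 + y^2 - 6*y) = (y - 2)^2*(y + 4)*(y^2 + 3*y) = y*(y - 2)^2*(y + 4)*(y + 3)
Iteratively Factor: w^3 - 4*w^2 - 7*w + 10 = (w - 5)*(w^2 + w - 2) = (w - 5)*(w + 2)*(w - 1)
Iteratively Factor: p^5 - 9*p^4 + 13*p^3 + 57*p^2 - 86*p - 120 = (p - 3)*(p^4 - 6*p^3 - 5*p^2 + 42*p + 40) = (p - 3)*(p + 2)*(p^3 - 8*p^2 + 11*p + 20) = (p - 5)*(p - 3)*(p + 2)*(p^2 - 3*p - 4) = (p - 5)*(p - 3)*(p + 1)*(p + 2)*(p - 4)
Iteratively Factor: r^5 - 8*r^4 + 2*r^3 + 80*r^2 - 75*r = (r - 1)*(r^4 - 7*r^3 - 5*r^2 + 75*r) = (r - 1)*(r + 3)*(r^3 - 10*r^2 + 25*r) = (r - 5)*(r - 1)*(r + 3)*(r^2 - 5*r) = r*(r - 5)*(r - 1)*(r + 3)*(r - 5)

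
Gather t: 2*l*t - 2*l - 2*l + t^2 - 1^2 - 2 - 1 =2*l*t - 4*l + t^2 - 4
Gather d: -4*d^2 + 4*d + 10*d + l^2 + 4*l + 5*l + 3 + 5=-4*d^2 + 14*d + l^2 + 9*l + 8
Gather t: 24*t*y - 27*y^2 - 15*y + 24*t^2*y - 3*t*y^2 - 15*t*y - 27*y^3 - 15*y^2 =24*t^2*y + t*(-3*y^2 + 9*y) - 27*y^3 - 42*y^2 - 15*y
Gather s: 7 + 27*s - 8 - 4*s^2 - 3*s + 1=-4*s^2 + 24*s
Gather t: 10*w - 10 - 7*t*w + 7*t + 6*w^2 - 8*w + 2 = t*(7 - 7*w) + 6*w^2 + 2*w - 8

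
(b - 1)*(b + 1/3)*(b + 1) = b^3 + b^2/3 - b - 1/3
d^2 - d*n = d*(d - n)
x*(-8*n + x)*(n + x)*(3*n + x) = -24*n^3*x - 29*n^2*x^2 - 4*n*x^3 + x^4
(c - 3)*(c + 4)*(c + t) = c^3 + c^2*t + c^2 + c*t - 12*c - 12*t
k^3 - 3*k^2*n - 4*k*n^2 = k*(k - 4*n)*(k + n)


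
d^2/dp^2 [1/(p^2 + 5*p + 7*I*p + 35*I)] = 2*(-p^2 - 5*p - 7*I*p + (2*p + 5 + 7*I)^2 - 35*I)/(p^2 + 5*p + 7*I*p + 35*I)^3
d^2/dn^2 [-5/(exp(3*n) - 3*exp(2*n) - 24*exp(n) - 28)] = (-45*exp(3*n) + 345*exp(2*n) - 1140*exp(n) + 840)*exp(n)/(exp(7*n) - 13*exp(6*n) + 3*exp(5*n) + 361*exp(4*n) + 128*exp(3*n) - 3864*exp(2*n) - 8624*exp(n) - 5488)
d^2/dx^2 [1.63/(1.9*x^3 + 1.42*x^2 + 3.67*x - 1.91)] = (-(18.582*x + 4.6292)*(1.9*x^3 + 1.42*x^2 + 3.67*x - 1.91) + 1.63*(5.7*x^2 + 2.84*x + 3.67)*(11.4*x^2 + 5.68*x + 7.34))/(1.9*x^3 + 1.42*x^2 + 3.67*x - 1.91)^3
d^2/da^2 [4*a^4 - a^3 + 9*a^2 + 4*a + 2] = 48*a^2 - 6*a + 18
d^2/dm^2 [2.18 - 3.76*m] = 0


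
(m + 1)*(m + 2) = m^2 + 3*m + 2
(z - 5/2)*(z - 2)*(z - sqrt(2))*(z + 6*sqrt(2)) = z^4 - 9*z^3/2 + 5*sqrt(2)*z^3 - 45*sqrt(2)*z^2/2 - 7*z^2 + 25*sqrt(2)*z + 54*z - 60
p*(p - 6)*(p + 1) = p^3 - 5*p^2 - 6*p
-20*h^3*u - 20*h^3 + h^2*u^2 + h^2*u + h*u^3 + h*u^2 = (-4*h + u)*(5*h + u)*(h*u + h)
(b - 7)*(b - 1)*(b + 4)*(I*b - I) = I*b^4 - 5*I*b^3 - 21*I*b^2 + 53*I*b - 28*I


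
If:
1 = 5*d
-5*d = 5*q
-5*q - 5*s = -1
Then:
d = 1/5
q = -1/5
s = 2/5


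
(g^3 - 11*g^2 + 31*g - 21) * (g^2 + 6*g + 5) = g^5 - 5*g^4 - 30*g^3 + 110*g^2 + 29*g - 105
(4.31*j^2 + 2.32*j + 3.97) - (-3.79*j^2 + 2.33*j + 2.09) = 8.1*j^2 - 0.0100000000000002*j + 1.88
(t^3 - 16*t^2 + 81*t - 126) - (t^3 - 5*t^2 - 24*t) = -11*t^2 + 105*t - 126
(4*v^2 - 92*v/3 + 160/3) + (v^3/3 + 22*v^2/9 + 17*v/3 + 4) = v^3/3 + 58*v^2/9 - 25*v + 172/3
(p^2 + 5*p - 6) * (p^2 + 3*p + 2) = p^4 + 8*p^3 + 11*p^2 - 8*p - 12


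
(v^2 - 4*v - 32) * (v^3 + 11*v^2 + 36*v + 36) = v^5 + 7*v^4 - 40*v^3 - 460*v^2 - 1296*v - 1152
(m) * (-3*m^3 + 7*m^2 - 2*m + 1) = -3*m^4 + 7*m^3 - 2*m^2 + m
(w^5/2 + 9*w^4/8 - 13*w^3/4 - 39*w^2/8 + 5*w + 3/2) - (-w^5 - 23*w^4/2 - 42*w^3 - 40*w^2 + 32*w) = 3*w^5/2 + 101*w^4/8 + 155*w^3/4 + 281*w^2/8 - 27*w + 3/2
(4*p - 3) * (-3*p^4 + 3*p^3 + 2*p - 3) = -12*p^5 + 21*p^4 - 9*p^3 + 8*p^2 - 18*p + 9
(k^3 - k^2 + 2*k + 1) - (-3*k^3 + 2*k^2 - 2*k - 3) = 4*k^3 - 3*k^2 + 4*k + 4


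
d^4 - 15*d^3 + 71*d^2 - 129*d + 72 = (d - 8)*(d - 3)^2*(d - 1)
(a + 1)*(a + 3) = a^2 + 4*a + 3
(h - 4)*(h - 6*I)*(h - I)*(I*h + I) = I*h^4 + 7*h^3 - 3*I*h^3 - 21*h^2 - 10*I*h^2 - 28*h + 18*I*h + 24*I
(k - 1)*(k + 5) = k^2 + 4*k - 5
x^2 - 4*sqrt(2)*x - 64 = (x - 8*sqrt(2))*(x + 4*sqrt(2))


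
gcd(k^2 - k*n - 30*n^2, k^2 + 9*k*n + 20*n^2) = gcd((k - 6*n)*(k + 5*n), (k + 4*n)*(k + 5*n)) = k + 5*n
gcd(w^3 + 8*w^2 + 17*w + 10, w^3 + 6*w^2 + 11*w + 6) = w^2 + 3*w + 2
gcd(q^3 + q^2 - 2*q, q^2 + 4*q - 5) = q - 1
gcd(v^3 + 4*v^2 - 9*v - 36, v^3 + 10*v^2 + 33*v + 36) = v^2 + 7*v + 12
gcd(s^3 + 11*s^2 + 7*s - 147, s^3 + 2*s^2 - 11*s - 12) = s - 3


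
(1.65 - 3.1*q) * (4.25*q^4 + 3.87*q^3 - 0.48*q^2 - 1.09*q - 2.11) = -13.175*q^5 - 4.9845*q^4 + 7.8735*q^3 + 2.587*q^2 + 4.7425*q - 3.4815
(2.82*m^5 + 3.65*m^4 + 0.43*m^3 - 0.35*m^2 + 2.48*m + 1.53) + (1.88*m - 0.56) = 2.82*m^5 + 3.65*m^4 + 0.43*m^3 - 0.35*m^2 + 4.36*m + 0.97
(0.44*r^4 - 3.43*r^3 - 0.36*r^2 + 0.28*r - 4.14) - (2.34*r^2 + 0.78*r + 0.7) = 0.44*r^4 - 3.43*r^3 - 2.7*r^2 - 0.5*r - 4.84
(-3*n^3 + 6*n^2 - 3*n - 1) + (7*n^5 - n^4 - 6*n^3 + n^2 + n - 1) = 7*n^5 - n^4 - 9*n^3 + 7*n^2 - 2*n - 2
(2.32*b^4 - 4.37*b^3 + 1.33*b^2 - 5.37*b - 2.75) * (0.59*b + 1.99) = 1.3688*b^5 + 2.0385*b^4 - 7.9116*b^3 - 0.5216*b^2 - 12.3088*b - 5.4725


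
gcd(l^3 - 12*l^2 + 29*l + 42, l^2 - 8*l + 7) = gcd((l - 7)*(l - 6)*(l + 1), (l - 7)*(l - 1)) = l - 7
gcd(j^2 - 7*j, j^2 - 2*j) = j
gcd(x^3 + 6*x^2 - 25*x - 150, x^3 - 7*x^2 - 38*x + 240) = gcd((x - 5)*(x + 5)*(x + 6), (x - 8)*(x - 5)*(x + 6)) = x^2 + x - 30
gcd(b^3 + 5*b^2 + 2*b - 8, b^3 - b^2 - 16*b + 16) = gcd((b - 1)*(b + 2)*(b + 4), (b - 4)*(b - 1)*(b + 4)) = b^2 + 3*b - 4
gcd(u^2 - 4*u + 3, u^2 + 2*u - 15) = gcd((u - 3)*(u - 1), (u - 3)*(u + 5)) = u - 3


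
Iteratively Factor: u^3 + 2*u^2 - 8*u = (u + 4)*(u^2 - 2*u) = (u - 2)*(u + 4)*(u)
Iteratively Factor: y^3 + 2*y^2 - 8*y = (y + 4)*(y^2 - 2*y) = (y - 2)*(y + 4)*(y)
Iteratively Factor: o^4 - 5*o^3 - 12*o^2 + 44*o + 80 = (o - 4)*(o^3 - o^2 - 16*o - 20) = (o - 4)*(o + 2)*(o^2 - 3*o - 10) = (o - 4)*(o + 2)^2*(o - 5)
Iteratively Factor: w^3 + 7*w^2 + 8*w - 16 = (w - 1)*(w^2 + 8*w + 16) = (w - 1)*(w + 4)*(w + 4)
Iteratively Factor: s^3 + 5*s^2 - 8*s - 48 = (s + 4)*(s^2 + s - 12) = (s + 4)^2*(s - 3)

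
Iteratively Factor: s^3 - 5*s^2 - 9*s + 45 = (s + 3)*(s^2 - 8*s + 15) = (s - 5)*(s + 3)*(s - 3)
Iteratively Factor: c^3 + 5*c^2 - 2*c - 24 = (c + 4)*(c^2 + c - 6) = (c - 2)*(c + 4)*(c + 3)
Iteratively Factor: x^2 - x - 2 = (x + 1)*(x - 2)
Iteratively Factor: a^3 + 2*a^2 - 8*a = (a + 4)*(a^2 - 2*a) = a*(a + 4)*(a - 2)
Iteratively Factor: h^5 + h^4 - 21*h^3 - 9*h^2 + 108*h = (h + 3)*(h^4 - 2*h^3 - 15*h^2 + 36*h) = (h - 3)*(h + 3)*(h^3 + h^2 - 12*h) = (h - 3)^2*(h + 3)*(h^2 + 4*h) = (h - 3)^2*(h + 3)*(h + 4)*(h)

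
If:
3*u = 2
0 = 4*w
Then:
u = 2/3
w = 0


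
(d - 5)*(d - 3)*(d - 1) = d^3 - 9*d^2 + 23*d - 15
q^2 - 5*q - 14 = (q - 7)*(q + 2)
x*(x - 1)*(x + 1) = x^3 - x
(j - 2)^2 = j^2 - 4*j + 4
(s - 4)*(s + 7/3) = s^2 - 5*s/3 - 28/3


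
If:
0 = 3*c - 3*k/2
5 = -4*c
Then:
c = -5/4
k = -5/2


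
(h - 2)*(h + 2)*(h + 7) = h^3 + 7*h^2 - 4*h - 28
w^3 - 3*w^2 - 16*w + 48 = (w - 4)*(w - 3)*(w + 4)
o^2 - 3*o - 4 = (o - 4)*(o + 1)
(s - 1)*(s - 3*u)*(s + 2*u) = s^3 - s^2*u - s^2 - 6*s*u^2 + s*u + 6*u^2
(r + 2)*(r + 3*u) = r^2 + 3*r*u + 2*r + 6*u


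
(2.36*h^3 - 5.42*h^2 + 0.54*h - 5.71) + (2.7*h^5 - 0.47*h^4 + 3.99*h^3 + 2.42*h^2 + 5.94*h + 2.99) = 2.7*h^5 - 0.47*h^4 + 6.35*h^3 - 3.0*h^2 + 6.48*h - 2.72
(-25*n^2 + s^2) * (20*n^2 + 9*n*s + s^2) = -500*n^4 - 225*n^3*s - 5*n^2*s^2 + 9*n*s^3 + s^4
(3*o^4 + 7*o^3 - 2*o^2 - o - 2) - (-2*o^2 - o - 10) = 3*o^4 + 7*o^3 + 8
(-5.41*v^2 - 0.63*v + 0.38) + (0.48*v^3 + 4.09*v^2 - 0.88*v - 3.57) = 0.48*v^3 - 1.32*v^2 - 1.51*v - 3.19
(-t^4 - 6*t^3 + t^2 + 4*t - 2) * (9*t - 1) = -9*t^5 - 53*t^4 + 15*t^3 + 35*t^2 - 22*t + 2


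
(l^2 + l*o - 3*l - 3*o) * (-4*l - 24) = -4*l^3 - 4*l^2*o - 12*l^2 - 12*l*o + 72*l + 72*o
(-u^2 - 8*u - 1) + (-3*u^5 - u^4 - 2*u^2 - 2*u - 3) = -3*u^5 - u^4 - 3*u^2 - 10*u - 4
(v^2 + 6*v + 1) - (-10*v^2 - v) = 11*v^2 + 7*v + 1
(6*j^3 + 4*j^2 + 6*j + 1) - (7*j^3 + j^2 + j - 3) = -j^3 + 3*j^2 + 5*j + 4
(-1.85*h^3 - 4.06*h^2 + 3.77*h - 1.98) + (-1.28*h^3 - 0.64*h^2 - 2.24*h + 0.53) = -3.13*h^3 - 4.7*h^2 + 1.53*h - 1.45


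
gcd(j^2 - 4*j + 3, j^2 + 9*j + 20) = 1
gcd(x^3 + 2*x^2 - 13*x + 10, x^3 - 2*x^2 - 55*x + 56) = x - 1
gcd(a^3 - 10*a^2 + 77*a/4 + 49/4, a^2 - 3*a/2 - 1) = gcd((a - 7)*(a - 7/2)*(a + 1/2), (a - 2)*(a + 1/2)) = a + 1/2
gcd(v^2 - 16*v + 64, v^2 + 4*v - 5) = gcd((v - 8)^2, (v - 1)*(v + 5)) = 1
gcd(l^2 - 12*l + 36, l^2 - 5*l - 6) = l - 6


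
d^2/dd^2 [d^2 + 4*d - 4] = 2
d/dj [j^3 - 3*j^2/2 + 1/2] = 3*j*(j - 1)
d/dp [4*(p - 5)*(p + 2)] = 8*p - 12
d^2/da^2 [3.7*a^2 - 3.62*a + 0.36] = 7.40000000000000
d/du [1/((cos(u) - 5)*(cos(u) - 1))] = 2*(cos(u) - 3)*sin(u)/((cos(u) - 5)^2*(cos(u) - 1)^2)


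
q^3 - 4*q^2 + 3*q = q*(q - 3)*(q - 1)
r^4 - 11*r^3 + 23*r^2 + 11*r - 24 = (r - 8)*(r - 3)*(r - 1)*(r + 1)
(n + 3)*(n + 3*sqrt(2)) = n^2 + 3*n + 3*sqrt(2)*n + 9*sqrt(2)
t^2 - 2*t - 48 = (t - 8)*(t + 6)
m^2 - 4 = (m - 2)*(m + 2)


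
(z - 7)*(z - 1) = z^2 - 8*z + 7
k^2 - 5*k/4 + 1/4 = (k - 1)*(k - 1/4)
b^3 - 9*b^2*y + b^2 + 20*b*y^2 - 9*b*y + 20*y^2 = (b + 1)*(b - 5*y)*(b - 4*y)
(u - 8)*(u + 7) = u^2 - u - 56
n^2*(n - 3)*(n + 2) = n^4 - n^3 - 6*n^2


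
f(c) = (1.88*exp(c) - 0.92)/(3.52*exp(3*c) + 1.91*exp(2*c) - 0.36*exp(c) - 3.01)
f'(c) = (1.88*exp(c) - 0.92)*(-10.56*exp(3*c) - 3.82*exp(2*c) + 0.36*exp(c))/(3.52*exp(3*c) + 1.91*exp(2*c) - 0.36*exp(c) - 3.01)^2 + 1.88*exp(c)/(3.52*exp(3*c) + 1.91*exp(2*c) - 0.36*exp(c) - 3.01) = (-13.2352*exp(3*c) + 6.1244*exp(2*c) + 3.5144*exp(c) - 5.99)*exp(c)/(12.3904*exp(6*c) + 13.4464*exp(5*c) + 1.1137*exp(4*c) - 22.5656*exp(3*c) - 11.3686*exp(2*c) + 2.1672*exp(c) + 9.0601)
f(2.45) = 0.00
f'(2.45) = -0.01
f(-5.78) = 0.30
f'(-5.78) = -0.00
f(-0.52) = -0.11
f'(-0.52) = -0.82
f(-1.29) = 0.14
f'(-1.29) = -0.16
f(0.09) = 0.33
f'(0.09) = -1.09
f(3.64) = 0.00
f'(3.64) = -0.00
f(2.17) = 0.01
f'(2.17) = -0.01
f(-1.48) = 0.17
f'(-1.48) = -0.13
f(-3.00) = 0.27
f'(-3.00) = -0.03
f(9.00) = 0.00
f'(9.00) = 0.00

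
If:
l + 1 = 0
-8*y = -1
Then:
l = -1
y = 1/8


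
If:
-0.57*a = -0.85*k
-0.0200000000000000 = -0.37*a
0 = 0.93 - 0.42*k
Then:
No Solution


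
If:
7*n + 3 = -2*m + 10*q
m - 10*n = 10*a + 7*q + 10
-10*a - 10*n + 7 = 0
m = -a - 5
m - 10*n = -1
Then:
No Solution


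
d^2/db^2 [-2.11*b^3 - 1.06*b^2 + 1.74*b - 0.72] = -12.66*b - 2.12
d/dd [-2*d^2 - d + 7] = -4*d - 1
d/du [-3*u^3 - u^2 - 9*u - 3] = -9*u^2 - 2*u - 9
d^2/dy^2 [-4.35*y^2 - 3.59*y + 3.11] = -8.70000000000000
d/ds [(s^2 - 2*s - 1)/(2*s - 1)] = 2*(s^2 - s + 2)/(4*s^2 - 4*s + 1)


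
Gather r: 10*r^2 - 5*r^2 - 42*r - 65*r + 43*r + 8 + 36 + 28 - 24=5*r^2 - 64*r + 48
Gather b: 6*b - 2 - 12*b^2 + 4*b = -12*b^2 + 10*b - 2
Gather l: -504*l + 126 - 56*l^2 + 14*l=-56*l^2 - 490*l + 126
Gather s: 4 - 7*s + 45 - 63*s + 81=130 - 70*s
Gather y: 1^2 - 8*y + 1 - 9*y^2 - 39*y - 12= -9*y^2 - 47*y - 10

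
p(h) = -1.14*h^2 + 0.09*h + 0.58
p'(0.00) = 0.09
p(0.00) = 0.58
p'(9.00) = -20.43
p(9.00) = -90.95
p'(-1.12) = 2.64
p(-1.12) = -0.95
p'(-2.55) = 5.90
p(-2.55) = -7.06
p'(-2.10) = 4.88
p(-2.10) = -4.64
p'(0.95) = -2.08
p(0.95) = -0.36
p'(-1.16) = 2.73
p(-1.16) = -1.06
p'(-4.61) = 10.60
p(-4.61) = -24.06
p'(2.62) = -5.88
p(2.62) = -7.01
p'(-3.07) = 7.09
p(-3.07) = -10.44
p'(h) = 0.09 - 2.28*h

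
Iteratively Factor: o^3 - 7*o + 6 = (o - 1)*(o^2 + o - 6) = (o - 1)*(o + 3)*(o - 2)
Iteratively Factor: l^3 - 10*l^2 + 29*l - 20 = (l - 5)*(l^2 - 5*l + 4) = (l - 5)*(l - 1)*(l - 4)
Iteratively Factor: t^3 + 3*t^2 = (t + 3)*(t^2) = t*(t + 3)*(t)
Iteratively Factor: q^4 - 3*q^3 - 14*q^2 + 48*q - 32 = (q - 1)*(q^3 - 2*q^2 - 16*q + 32) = (q - 1)*(q + 4)*(q^2 - 6*q + 8) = (q - 2)*(q - 1)*(q + 4)*(q - 4)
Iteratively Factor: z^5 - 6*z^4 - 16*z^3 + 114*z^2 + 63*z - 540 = (z + 3)*(z^4 - 9*z^3 + 11*z^2 + 81*z - 180) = (z - 5)*(z + 3)*(z^3 - 4*z^2 - 9*z + 36) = (z - 5)*(z + 3)^2*(z^2 - 7*z + 12) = (z - 5)*(z - 4)*(z + 3)^2*(z - 3)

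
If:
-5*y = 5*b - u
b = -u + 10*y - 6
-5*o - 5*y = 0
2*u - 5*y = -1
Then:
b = -7/16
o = -27/40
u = 19/16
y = 27/40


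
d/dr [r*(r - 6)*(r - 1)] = 3*r^2 - 14*r + 6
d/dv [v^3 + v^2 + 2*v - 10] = 3*v^2 + 2*v + 2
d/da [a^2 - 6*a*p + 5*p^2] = 2*a - 6*p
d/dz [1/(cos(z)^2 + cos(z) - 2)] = (2*cos(z) + 1)*sin(z)/(cos(z)^2 + cos(z) - 2)^2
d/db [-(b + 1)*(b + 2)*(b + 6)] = -3*b^2 - 18*b - 20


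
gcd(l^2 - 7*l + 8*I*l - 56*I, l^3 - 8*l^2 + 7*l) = l - 7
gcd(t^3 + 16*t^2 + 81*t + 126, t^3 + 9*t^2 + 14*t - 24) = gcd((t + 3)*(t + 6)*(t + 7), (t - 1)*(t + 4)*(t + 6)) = t + 6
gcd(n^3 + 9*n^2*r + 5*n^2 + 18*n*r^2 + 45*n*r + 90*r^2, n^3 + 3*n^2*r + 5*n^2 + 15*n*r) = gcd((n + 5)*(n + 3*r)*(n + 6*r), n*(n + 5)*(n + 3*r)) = n^2 + 3*n*r + 5*n + 15*r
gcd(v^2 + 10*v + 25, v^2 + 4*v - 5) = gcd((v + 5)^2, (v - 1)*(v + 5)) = v + 5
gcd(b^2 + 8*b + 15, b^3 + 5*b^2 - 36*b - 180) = b + 5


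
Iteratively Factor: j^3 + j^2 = (j)*(j^2 + j) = j^2*(j + 1)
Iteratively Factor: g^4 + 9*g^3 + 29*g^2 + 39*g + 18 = (g + 3)*(g^3 + 6*g^2 + 11*g + 6) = (g + 3)^2*(g^2 + 3*g + 2) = (g + 2)*(g + 3)^2*(g + 1)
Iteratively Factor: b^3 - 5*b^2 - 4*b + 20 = (b - 2)*(b^2 - 3*b - 10) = (b - 5)*(b - 2)*(b + 2)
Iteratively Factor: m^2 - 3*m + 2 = (m - 2)*(m - 1)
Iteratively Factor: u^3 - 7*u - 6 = (u + 2)*(u^2 - 2*u - 3) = (u - 3)*(u + 2)*(u + 1)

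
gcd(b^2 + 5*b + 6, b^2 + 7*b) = 1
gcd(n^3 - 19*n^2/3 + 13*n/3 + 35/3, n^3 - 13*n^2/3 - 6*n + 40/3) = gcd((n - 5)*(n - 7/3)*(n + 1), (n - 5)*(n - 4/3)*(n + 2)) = n - 5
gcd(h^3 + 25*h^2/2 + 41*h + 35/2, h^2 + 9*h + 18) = 1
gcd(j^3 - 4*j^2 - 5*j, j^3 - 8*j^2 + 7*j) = j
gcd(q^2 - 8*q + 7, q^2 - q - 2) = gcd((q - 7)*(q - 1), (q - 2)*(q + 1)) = 1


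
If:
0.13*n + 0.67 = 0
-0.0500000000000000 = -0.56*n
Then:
No Solution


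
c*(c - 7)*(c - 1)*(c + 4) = c^4 - 4*c^3 - 25*c^2 + 28*c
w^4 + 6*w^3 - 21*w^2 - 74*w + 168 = (w - 3)*(w - 2)*(w + 4)*(w + 7)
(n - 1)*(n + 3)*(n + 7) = n^3 + 9*n^2 + 11*n - 21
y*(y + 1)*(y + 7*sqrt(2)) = y^3 + y^2 + 7*sqrt(2)*y^2 + 7*sqrt(2)*y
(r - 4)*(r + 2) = r^2 - 2*r - 8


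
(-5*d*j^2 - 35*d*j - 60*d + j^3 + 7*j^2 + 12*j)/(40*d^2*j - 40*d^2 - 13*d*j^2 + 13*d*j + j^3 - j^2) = (-j^2 - 7*j - 12)/(8*d*j - 8*d - j^2 + j)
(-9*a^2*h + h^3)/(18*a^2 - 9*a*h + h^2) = h*(-3*a - h)/(6*a - h)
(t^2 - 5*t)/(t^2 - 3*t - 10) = t/(t + 2)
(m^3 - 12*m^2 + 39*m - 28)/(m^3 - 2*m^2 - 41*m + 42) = (m - 4)/(m + 6)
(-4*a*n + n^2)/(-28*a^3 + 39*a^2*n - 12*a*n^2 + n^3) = n/(7*a^2 - 8*a*n + n^2)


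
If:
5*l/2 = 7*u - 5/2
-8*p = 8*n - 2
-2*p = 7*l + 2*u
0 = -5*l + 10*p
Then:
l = -5/61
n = 71/244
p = -5/122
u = 20/61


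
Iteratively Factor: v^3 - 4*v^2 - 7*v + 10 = (v - 5)*(v^2 + v - 2) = (v - 5)*(v + 2)*(v - 1)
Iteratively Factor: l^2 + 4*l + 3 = (l + 3)*(l + 1)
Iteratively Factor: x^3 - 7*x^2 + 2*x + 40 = (x + 2)*(x^2 - 9*x + 20) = (x - 4)*(x + 2)*(x - 5)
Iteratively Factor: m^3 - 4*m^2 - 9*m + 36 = (m + 3)*(m^2 - 7*m + 12) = (m - 4)*(m + 3)*(m - 3)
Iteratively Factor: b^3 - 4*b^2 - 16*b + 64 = (b - 4)*(b^2 - 16) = (b - 4)^2*(b + 4)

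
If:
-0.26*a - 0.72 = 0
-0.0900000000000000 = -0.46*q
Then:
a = -2.77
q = 0.20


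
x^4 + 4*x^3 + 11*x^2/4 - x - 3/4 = (x - 1/2)*(x + 1/2)*(x + 1)*(x + 3)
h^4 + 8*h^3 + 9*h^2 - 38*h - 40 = (h - 2)*(h + 1)*(h + 4)*(h + 5)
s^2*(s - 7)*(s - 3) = s^4 - 10*s^3 + 21*s^2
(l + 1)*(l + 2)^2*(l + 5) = l^4 + 10*l^3 + 33*l^2 + 44*l + 20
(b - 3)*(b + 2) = b^2 - b - 6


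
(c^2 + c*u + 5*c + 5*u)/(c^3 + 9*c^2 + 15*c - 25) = (c + u)/(c^2 + 4*c - 5)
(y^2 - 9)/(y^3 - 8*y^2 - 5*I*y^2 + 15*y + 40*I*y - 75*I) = (y + 3)/(y^2 - 5*y*(1 + I) + 25*I)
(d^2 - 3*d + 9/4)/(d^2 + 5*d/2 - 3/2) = (4*d^2 - 12*d + 9)/(2*(2*d^2 + 5*d - 3))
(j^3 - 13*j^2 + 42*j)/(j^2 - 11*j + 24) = j*(j^2 - 13*j + 42)/(j^2 - 11*j + 24)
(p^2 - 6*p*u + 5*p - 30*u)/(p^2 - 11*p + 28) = (p^2 - 6*p*u + 5*p - 30*u)/(p^2 - 11*p + 28)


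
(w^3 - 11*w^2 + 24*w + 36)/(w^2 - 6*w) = w - 5 - 6/w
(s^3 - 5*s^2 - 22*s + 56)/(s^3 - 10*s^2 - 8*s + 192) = (s^2 - 9*s + 14)/(s^2 - 14*s + 48)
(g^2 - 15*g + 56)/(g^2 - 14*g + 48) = (g - 7)/(g - 6)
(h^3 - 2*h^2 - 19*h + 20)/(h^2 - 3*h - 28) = (h^2 - 6*h + 5)/(h - 7)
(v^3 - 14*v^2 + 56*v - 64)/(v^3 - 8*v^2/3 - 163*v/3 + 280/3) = 3*(v^2 - 6*v + 8)/(3*v^2 + 16*v - 35)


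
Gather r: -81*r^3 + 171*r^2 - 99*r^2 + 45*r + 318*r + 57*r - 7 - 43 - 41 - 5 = -81*r^3 + 72*r^2 + 420*r - 96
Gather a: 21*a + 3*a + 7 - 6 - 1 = 24*a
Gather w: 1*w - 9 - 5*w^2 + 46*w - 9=-5*w^2 + 47*w - 18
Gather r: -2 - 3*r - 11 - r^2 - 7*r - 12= -r^2 - 10*r - 25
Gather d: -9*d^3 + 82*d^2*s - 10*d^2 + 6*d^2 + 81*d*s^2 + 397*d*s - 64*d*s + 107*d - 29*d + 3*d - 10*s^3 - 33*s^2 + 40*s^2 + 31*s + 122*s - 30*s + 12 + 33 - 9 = -9*d^3 + d^2*(82*s - 4) + d*(81*s^2 + 333*s + 81) - 10*s^3 + 7*s^2 + 123*s + 36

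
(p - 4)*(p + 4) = p^2 - 16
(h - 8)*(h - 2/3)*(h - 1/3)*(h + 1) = h^4 - 8*h^3 - 7*h^2/9 + 58*h/9 - 16/9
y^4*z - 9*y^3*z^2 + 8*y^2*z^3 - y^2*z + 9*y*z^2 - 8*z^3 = (y - 1)*(y - 8*z)*(y - z)*(y*z + z)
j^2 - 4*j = j*(j - 4)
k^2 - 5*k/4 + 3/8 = (k - 3/4)*(k - 1/2)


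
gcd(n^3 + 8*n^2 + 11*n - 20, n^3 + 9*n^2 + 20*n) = n^2 + 9*n + 20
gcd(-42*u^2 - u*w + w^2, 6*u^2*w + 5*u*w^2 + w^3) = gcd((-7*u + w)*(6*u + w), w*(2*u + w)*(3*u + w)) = 1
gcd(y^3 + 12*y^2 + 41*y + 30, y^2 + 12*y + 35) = y + 5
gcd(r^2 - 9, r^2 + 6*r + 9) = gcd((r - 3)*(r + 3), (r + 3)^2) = r + 3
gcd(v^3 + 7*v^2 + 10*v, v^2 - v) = v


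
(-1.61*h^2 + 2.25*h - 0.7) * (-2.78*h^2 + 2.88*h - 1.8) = 4.4758*h^4 - 10.8918*h^3 + 11.324*h^2 - 6.066*h + 1.26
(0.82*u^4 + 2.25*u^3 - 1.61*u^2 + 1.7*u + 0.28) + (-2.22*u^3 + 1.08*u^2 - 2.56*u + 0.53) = 0.82*u^4 + 0.0299999999999998*u^3 - 0.53*u^2 - 0.86*u + 0.81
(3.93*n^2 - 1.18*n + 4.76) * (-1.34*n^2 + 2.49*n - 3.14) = -5.2662*n^4 + 11.3669*n^3 - 21.6568*n^2 + 15.5576*n - 14.9464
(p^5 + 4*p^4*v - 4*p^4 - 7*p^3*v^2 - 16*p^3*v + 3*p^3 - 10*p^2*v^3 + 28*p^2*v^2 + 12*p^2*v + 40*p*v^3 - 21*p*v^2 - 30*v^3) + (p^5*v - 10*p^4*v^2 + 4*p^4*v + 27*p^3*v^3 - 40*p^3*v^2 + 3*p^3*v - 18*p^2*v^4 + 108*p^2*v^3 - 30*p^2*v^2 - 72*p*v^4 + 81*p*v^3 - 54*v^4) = p^5*v + p^5 - 10*p^4*v^2 + 8*p^4*v - 4*p^4 + 27*p^3*v^3 - 47*p^3*v^2 - 13*p^3*v + 3*p^3 - 18*p^2*v^4 + 98*p^2*v^3 - 2*p^2*v^2 + 12*p^2*v - 72*p*v^4 + 121*p*v^3 - 21*p*v^2 - 54*v^4 - 30*v^3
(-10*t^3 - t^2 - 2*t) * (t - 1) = -10*t^4 + 9*t^3 - t^2 + 2*t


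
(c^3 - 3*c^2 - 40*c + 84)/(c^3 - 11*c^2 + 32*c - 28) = (c + 6)/(c - 2)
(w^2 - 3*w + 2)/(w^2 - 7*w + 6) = (w - 2)/(w - 6)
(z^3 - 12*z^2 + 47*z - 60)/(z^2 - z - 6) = (z^2 - 9*z + 20)/(z + 2)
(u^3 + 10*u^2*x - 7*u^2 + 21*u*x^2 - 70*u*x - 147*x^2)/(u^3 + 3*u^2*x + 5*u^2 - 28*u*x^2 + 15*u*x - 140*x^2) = (-u^2 - 3*u*x + 7*u + 21*x)/(-u^2 + 4*u*x - 5*u + 20*x)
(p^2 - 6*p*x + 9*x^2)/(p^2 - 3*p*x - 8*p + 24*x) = (p - 3*x)/(p - 8)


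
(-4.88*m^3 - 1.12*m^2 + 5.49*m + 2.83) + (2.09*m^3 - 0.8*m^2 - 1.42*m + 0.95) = -2.79*m^3 - 1.92*m^2 + 4.07*m + 3.78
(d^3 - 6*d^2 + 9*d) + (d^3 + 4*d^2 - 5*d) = 2*d^3 - 2*d^2 + 4*d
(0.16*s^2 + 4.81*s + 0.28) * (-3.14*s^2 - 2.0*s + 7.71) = -0.5024*s^4 - 15.4234*s^3 - 9.2656*s^2 + 36.5251*s + 2.1588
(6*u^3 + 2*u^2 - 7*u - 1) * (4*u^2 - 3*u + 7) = 24*u^5 - 10*u^4 + 8*u^3 + 31*u^2 - 46*u - 7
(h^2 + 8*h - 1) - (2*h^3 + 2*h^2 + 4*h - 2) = -2*h^3 - h^2 + 4*h + 1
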